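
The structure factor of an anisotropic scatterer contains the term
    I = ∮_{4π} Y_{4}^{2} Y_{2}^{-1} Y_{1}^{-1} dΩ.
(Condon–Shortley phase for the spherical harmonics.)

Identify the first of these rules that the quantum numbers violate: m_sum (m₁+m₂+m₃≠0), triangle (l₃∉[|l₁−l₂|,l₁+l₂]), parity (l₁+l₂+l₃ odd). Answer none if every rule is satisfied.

triangle

m₁+m₂+m₃ = 2 − 1 − 1 = 0  ✓
triangle: |4−2|=2 ≤ l₃=1 ≤ 4+2=6  ✗
parity: l₁+l₂+l₃ = 7 is odd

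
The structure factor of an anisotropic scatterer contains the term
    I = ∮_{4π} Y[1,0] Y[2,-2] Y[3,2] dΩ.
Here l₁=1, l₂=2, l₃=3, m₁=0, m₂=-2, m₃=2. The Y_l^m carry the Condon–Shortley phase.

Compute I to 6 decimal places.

m-sum 0 ✓  L=6 even ✓  1≤3≤3 ✓
Π(2lᵢ+1) = 3×5×7 = 105
triangle coeff Δ(1,2,3) = 1/105
Σ_t [0,0]: t=0:+1/4 = 1/4
(3j)²=3/35 [(1 2 3; 0 0 0)], sign=-1
Σ_t [0,0]: t=0:+1/24 = 1/24
(3j)²=1/21 [(1 2 3; 0 -2 2)], sign=-1
⇒ 4πI² = 3/7
I = (+1)√(3/7/(4π)) = 0.18467439

0.184674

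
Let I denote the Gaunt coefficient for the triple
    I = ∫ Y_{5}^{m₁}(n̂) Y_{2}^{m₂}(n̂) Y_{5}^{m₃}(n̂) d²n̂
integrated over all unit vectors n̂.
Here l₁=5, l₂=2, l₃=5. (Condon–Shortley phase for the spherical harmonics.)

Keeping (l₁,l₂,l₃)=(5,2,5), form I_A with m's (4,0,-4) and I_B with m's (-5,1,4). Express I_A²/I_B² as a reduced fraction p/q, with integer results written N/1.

4/15

Shared (l₁,l₂,l₃)=(5,2,5): N and (l;000)² cancel in I_A²/I_B².
A: Δ = 2!·8!·2!/13! = 1/38610; Racah Σ t=0..1: t=0:+1/20160 t=1:−1/40320 = 1/40320; ⇒ 3j(5 2 5; 4 0 -4)² = 6/715, sgn -1
B: Δ = 2!·8!·2!/13! = 1/38610; Racah Σ t=2..2: t=2:+1/80640 = 1/80640; ⇒ 3j(5 2 5; -5 1 4)² = 9/286, sgn -1
I_A²/I_B² = (6/715)/(9/286) = 4/15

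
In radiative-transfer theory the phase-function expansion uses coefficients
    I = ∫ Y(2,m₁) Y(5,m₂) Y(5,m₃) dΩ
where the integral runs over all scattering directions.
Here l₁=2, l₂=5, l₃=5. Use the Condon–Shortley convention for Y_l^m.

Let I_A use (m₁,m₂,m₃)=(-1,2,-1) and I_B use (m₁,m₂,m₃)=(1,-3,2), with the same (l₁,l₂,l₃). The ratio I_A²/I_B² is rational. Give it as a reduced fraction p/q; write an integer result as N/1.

21/50

Shared (l₁,l₂,l₃)=(2,5,5): N and (l;000)² cancel in I_A²/I_B².
A: Δ = 2!·2!·8!/13! = 1/38610; Racah Σ t=1..2: t=1:−1/2880 t=2:+1/1440 = 1/2880; ⇒ 3j(2 5 5; -1 2 -1)² = 7/715, sgn +1
B: Δ = 2!·2!·8!/13! = 1/38610; Racah Σ t=0..1: t=0:+1/2880 t=1:−1/10080 = 1/4032; ⇒ 3j(2 5 5; 1 -3 2)² = 10/429, sgn -1
I_A²/I_B² = (7/715)/(10/429) = 21/50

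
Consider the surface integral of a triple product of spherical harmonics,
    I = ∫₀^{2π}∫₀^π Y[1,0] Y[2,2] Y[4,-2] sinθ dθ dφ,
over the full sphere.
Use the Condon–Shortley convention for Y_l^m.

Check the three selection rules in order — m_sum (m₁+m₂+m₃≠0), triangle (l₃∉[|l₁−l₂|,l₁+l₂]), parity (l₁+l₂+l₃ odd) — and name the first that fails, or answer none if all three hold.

azimuthal sum: 0 + 2 − 2 = 0  ✓
1 ≤ 4 ≤ 3 (triangle on l)  ✗
L = 1 + 2 + 4 = 7 (odd)

triangle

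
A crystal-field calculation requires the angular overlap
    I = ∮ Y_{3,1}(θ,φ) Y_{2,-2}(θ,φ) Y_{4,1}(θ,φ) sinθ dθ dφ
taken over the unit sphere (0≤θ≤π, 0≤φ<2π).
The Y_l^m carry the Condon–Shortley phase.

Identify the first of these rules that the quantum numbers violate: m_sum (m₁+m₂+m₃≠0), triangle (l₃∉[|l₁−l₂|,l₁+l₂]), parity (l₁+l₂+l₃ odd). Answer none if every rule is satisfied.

azimuthal sum: 1 − 2 + 1 = 0  ✓
1 ≤ 4 ≤ 5 (triangle on l)  ✓
L = 3 + 2 + 4 = 9 (odd)  ✗

parity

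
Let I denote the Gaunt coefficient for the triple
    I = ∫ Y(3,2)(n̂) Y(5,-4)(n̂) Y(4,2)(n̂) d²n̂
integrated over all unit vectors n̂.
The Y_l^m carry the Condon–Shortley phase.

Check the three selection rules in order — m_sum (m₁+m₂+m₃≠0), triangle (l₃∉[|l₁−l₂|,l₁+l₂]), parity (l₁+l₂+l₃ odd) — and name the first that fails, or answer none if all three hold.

Σmᵢ = 0  ✓
l₃∈[|l₁−l₂|,l₁+l₂]=[2,8], have l₃=4  ✓
Σlᵢ = 12 ⇒ even  ✓

none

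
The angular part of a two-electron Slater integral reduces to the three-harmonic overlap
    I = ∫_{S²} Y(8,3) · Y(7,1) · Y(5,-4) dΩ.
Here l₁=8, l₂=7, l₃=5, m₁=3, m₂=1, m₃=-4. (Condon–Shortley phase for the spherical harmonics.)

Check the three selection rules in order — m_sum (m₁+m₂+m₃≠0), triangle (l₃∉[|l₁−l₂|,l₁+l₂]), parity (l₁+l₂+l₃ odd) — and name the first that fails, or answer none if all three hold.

none

Σmᵢ = 0  ✓
l₃∈[|l₁−l₂|,l₁+l₂]=[1,15], have l₃=5  ✓
Σlᵢ = 20 ⇒ even  ✓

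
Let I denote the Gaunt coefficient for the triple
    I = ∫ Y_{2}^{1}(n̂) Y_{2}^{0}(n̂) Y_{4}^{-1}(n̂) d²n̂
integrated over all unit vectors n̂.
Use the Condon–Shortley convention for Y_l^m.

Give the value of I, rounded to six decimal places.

-0.220728

Rules hold: Σm=0, L=8 even, 0≤4≤4.
N = 5·5·9 = 225
Δ = 0!·4!·4!/9! = 1/630
Racah Σ t=0..0: t=0:+1/16 = 1/16
⇒ 3j(2 2 4; 0 0 0)² = 2/35, sgn +1
Racah Σ t=0..0: t=0:+1/24 = 1/24
⇒ 3j(2 2 4; 1 0 -1)² = 1/21, sgn -1
4πI² = N·(3j₀)²·(3jₘ)² = 30/49
I = -1·√(0.612245/4π) = -0.22072812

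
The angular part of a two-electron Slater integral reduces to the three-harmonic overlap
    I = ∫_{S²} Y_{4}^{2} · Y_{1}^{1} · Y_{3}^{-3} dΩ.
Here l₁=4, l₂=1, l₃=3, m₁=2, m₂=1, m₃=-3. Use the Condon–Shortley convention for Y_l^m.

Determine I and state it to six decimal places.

0.061558

Rules hold: Σm=0, L=8 even, 3≤3≤5.
N = 9·3·7 = 189
Δ = 2!·6!·0!/9! = 1/252
Racah Σ t=1..1: t=1:−1/36 = -1/36
⇒ 3j(4 1 3; 0 0 0)² = 4/63, sgn +1
Racah Σ t=2..2: t=2:+1/1440 = 1/1440
⇒ 3j(4 1 3; 2 1 -3)² = 1/252, sgn +1
4πI² = N·(3j₀)²·(3jₘ)² = 1/21
I = +1·√(0.047619/4π) = 0.06155813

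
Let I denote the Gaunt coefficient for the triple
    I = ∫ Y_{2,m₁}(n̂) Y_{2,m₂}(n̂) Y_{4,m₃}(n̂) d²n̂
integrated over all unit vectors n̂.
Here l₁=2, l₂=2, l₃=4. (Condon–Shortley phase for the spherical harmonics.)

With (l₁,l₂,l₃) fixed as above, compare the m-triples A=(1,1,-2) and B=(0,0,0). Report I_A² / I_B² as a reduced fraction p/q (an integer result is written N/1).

l's match ⇒ only the (l;m) 3-j factors differ between A and B.
A: triangle coeff Δ(2,2,4) = 1/630; Σ_t [0,0]: t=0:+1/36 = 1/36; (3j)²=4/63 [(2 2 4; 1 1 -2)], sign=+1
B: triangle coeff Δ(2,2,4) = 1/630; Σ_t [0,0]: t=0:+1/16 = 1/16; (3j)²=2/35 [(2 2 4; 0 0 0)], sign=+1
I_A²/I_B² = (4/63)/(2/35) = 10/9

10/9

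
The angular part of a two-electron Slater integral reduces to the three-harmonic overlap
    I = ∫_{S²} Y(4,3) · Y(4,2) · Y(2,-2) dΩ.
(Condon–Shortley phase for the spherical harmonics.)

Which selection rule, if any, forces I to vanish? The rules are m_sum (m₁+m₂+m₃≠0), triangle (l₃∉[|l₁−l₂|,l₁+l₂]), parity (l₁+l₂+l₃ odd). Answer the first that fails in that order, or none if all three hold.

Σmᵢ = 3  ✗
l₃∈[|l₁−l₂|,l₁+l₂]=[0,8], have l₃=2
Σlᵢ = 10 ⇒ even

m_sum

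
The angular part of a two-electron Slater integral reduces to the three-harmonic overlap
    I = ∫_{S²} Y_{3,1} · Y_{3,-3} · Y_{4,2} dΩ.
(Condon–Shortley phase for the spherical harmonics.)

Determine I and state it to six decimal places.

Rules hold: Σm=0, L=10 even, 0≤4≤6.
N = 7·7·9 = 441
Δ = 2!·4!·4!/11! = 1/34650
Racah Σ t=0..2: t=0:+1/72 t=1:−1/16 t=2:+1/72 = -5/144
⇒ 3j(3 3 4; 0 0 0)² = 2/77, sgn -1
Racah Σ t=0..0: t=0:+1/192 = 1/192
⇒ 3j(3 3 4; 1 -3 2)² = 3/77, sgn +1
4πI² = N·(3j₀)²·(3jₘ)² = 54/121
I = -1·√(0.446281/4π) = -0.18845135

-0.188451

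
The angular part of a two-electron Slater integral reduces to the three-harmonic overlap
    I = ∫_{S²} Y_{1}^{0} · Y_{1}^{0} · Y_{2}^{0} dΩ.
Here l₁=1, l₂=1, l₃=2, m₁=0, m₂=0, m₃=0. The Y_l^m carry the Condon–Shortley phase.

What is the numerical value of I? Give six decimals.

0.252313

m-sum 0 ✓  L=4 even ✓  0≤2≤2 ✓
Π(2lᵢ+1) = 3×3×5 = 45
triangle coeff Δ(1,1,2) = 1/30
Σ_t [0,0]: t=0:+1/1 = 1/1
(3j)²=2/15 [(1 1 2; 0 0 0)], sign=+1
(m-triple is (0,0,0) — same symbol as above.)
⇒ 4πI² = 4/5
I = (+1)√(4/5/(4π)) = 0.25231325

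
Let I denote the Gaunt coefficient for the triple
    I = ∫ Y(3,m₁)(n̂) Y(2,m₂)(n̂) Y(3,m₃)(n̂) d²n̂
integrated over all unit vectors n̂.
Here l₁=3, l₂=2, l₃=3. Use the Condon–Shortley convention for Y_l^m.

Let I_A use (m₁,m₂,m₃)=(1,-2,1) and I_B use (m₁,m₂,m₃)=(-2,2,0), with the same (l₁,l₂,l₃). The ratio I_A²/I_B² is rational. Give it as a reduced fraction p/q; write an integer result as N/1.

6/5

Same 3,2,3: normalisation and zero-m 3j drop out of the ratio.
A: Δ: 2! 4! 2! / 9! → 1/3780; sum: t=0:+1/16 = 1/16; 3j²(3 2 3; 1 -2 1) = Δ·Π!·Σ² = 2/35  (sign +1)
B: Δ: 2! 4! 2! / 9! → 1/3780; sum: t=2:+1/24 = 1/24; 3j²(3 2 3; -2 2 0) = Δ·Π!·Σ² = 1/21  (sign -1)
I_A²/I_B² = (2/35)/(1/21) = 6/5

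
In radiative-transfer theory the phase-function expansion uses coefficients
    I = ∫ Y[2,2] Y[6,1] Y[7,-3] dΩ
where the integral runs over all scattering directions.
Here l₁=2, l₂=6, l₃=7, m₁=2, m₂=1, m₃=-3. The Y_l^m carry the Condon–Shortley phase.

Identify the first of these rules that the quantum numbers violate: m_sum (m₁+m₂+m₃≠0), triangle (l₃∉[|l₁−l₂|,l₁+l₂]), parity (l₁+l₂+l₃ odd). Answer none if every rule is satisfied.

Σmᵢ = 0  ✓
l₃∈[|l₁−l₂|,l₁+l₂]=[4,8], have l₃=7  ✓
Σlᵢ = 15 ⇒ odd  ✗

parity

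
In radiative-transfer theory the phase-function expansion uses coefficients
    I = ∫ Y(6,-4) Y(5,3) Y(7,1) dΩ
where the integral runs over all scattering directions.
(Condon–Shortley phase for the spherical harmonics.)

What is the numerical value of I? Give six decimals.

Rules hold: Σm=0, L=18 even, 1≤7≤11.
N = 13·11·15 = 2145
Δ = 4!·8!·6!/19! = 1/174594420
Racah Σ t=0..4: t=0:+1/4147200 t=1:−1/207360 t=2:+1/82944 t=3:−1/207360 t=4:+1/4147200 = 1/345600
⇒ 3j(6 5 7; 0 0 0)² = 420/46189, sgn -1
Racah Σ t=2..4: t=2:+1/116121600 t=3:−1/3628800 t=4:+1/1658880 = 13/38707200
⇒ 3j(6 5 7; -4 3 1)² = 39/3553, sgn +1
4πI² = N·(3j₀)²·(3jₘ)² = 245700/1147619
I = -1·√(0.214095/4π) = -0.13052653

-0.130527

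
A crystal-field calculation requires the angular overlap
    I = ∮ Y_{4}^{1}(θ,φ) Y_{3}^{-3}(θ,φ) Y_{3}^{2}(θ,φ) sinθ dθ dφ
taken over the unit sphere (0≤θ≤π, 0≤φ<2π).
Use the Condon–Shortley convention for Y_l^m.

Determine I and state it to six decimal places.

0.140463

m-sum 0 ✓  L=10 even ✓  1≤3≤7 ✓
Π(2lᵢ+1) = 9×7×7 = 441
triangle coeff Δ(4,3,3) = 1/34650
Σ_t [1,3]: t=1:−1/72 t=2:+1/16 t=3:−1/72 = 5/144
(3j)²=2/77 [(4 3 3; 0 0 0)], sign=-1
Σ_t [0,0]: t=0:+1/288 = 1/288
(3j)²=5/231 [(4 3 3; 1 -3 2)], sign=-1
⇒ 4πI² = 30/121
I = (+1)√(30/121/(4π)) = 0.14046335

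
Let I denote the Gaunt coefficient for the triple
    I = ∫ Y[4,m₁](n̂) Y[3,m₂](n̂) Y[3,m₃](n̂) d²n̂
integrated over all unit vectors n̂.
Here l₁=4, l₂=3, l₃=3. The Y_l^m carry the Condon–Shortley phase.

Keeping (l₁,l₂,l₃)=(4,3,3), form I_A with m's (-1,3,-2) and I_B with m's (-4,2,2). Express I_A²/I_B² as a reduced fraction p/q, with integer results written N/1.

Shared (l₁,l₂,l₃)=(4,3,3): N and (l;000)² cancel in I_A²/I_B².
A: Δ = 4!·4!·2!/11! = 1/34650; Racah Σ t=4..4: t=4:+1/288 = 1/288; ⇒ 3j(4 3 3; -1 3 -2)² = 5/231, sgn -1
B: Δ = 4!·4!·2!/11! = 1/34650; Racah Σ t=4..4: t=4:+1/576 = 1/576; ⇒ 3j(4 3 3; -4 2 2)² = 5/99, sgn -1
I_A²/I_B² = (5/231)/(5/99) = 3/7

3/7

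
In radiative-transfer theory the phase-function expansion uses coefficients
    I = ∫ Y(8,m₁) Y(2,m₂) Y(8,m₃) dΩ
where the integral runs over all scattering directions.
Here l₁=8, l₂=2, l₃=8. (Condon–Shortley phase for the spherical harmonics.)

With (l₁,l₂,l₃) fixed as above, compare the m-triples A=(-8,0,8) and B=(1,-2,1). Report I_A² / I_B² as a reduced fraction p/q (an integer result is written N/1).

Same 8,2,8: normalisation and zero-m 3j drop out of the ratio.
A: Δ: 2! 14! 2! / 19! → 1/348840; sum: t=2:+1/348713164800 = 1/348713164800; 3j²(8 2 8; -8 0 8) = Δ·Π!·Σ² = 40/969  (sign +1)
B: Δ: 2! 14! 2! / 19! → 1/348840; sum: t=0:+1/101606400 = 1/101606400; 3j²(8 2 8; 1 -2 1) = Δ·Π!·Σ² = 36/1615  (sign -1)
I_A²/I_B² = (40/969)/(36/1615) = 50/27

50/27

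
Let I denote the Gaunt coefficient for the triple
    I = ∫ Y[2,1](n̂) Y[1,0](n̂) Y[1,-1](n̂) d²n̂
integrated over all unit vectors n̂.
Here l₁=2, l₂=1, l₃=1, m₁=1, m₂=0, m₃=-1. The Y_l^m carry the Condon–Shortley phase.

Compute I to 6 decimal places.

Rules hold: Σm=0, L=4 even, 1≤1≤3.
N = 5·3·3 = 45
Δ = 2!·2!·0!/5! = 1/30
Racah Σ t=1..1: t=1:−1/1 = -1/1
⇒ 3j(2 1 1; 0 0 0)² = 2/15, sgn +1
Racah Σ t=1..1: t=1:−1/2 = -1/2
⇒ 3j(2 1 1; 1 0 -1)² = 1/10, sgn -1
4πI² = N·(3j₀)²·(3jₘ)² = 3/5
I = -1·√(0.6/4π) = -0.21850969

-0.218510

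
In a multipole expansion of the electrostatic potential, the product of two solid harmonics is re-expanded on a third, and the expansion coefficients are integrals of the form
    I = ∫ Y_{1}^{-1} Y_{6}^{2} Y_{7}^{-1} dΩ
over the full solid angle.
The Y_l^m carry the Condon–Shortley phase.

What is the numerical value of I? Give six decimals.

m-sum 0 ✓  L=14 even ✓  5≤7≤7 ✓
Π(2lᵢ+1) = 3×13×15 = 585
triangle coeff Δ(1,6,7) = 1/1365
Σ_t [0,0]: t=0:+1/518400 = 1/518400
(3j)²=7/195 [(1 6 7; 0 0 0)], sign=-1
Σ_t [0,0]: t=0:+1/1935360 = 1/1935360
(3j)²=1/91 [(1 6 7; -1 2 -1)], sign=+1
⇒ 4πI² = 3/13
I = (-1)√(3/13/(4π)) = -0.13551395

-0.135514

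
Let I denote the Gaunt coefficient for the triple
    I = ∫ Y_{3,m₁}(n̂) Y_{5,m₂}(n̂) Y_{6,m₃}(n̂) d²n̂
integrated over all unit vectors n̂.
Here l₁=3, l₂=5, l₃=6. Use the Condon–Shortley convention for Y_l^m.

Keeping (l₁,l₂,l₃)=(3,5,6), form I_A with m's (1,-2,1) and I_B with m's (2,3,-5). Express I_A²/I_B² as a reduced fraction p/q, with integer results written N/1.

Shared (l₁,l₂,l₃)=(3,5,6): N and (l;000)² cancel in I_A²/I_B².
A: Δ = 2!·4!·8!/15! = 1/675675; Racah Σ t=0..2: t=0:+1/5760 t=1:−1/8640 t=2:+1/241920 = 1/16128; ⇒ 3j(3 5 6; 1 -2 1)² = 5/1001, sgn -1
B: Δ = 2!·4!·8!/15! = 1/675675; Racah Σ t=0..1: t=0:+1/483840 t=1:−1/120960 = -1/161280; ⇒ 3j(3 5 6; 2 3 -5)² = 2/91, sgn +1
I_A²/I_B² = (5/1001)/(2/91) = 5/22

5/22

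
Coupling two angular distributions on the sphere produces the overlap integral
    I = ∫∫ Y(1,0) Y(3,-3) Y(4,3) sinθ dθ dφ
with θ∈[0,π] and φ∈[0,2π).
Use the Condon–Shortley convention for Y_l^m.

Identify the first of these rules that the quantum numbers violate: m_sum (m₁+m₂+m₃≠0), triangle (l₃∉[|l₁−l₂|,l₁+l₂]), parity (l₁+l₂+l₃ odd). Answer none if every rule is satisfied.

Σmᵢ = 0  ✓
l₃∈[|l₁−l₂|,l₁+l₂]=[2,4], have l₃=4  ✓
Σlᵢ = 8 ⇒ even  ✓

none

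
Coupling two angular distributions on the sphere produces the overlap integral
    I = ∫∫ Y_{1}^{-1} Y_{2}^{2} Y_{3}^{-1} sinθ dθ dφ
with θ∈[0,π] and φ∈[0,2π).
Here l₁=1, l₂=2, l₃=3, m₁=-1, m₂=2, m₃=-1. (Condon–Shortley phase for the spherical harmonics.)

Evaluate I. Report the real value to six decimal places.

Checks pass: Σm=0; 6 even; l₃=3∈[1,3].
(2·1+1)(2·2+1)(2·3+1) = 105
Δ: 0! 2! 4! / 7! → 1/105
sum: t=0:+1/4 = 1/4
3j²(1 2 3; 0 0 0) = Δ·Π!·Σ² = 3/35  (sign -1)
sum: t=0:+1/48 = 1/48
3j²(1 2 3; -1 2 -1) = Δ·Π!·Σ² = 1/105  (sign +1)
combine: 4πI² = 105·3/35·1/105 = 3/35
take √, sign -1: I = -0.08258890

-0.082589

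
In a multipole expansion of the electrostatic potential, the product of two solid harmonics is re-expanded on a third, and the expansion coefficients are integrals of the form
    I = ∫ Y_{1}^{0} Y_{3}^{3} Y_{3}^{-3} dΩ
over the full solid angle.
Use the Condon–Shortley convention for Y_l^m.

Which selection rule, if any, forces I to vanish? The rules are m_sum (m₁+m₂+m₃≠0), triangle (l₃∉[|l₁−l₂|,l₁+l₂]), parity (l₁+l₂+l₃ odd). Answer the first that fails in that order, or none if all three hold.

parity

m₁+m₂+m₃ = 0 + 3 − 3 = 0  ✓
triangle: |1−3|=2 ≤ l₃=3 ≤ 1+3=4  ✓
parity: l₁+l₂+l₃ = 7 is odd  ✗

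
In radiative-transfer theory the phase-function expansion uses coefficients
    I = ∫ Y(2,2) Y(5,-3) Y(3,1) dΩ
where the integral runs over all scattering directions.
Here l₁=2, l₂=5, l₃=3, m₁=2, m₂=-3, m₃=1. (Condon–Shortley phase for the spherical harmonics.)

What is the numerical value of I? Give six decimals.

-0.200476

Rules hold: Σm=0, L=10 even, 3≤3≤7.
N = 5·11·7 = 385
Δ = 4!·0!·6!/11! = 1/2310
Racah Σ t=2..2: t=2:+1/144 = 1/144
⇒ 3j(2 5 3; 0 0 0)² = 10/231, sgn -1
Racah Σ t=0..0: t=0:+1/1152 = 1/1152
⇒ 3j(2 5 3; 2 -3 1)² = 1/33, sgn +1
4πI² = N·(3j₀)²·(3jₘ)² = 50/99
I = -1·√(0.505051/4π) = -0.20047604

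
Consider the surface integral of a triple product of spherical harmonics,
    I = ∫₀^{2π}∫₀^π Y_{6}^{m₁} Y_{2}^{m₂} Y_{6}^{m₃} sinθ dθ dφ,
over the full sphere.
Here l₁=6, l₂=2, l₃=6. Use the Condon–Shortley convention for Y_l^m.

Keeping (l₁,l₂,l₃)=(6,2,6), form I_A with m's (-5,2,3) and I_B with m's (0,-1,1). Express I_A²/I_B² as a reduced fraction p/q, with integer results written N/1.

110/7

Same 6,2,6: normalisation and zero-m 3j drop out of the ratio.
A: Δ: 2! 10! 2! / 15! → 1/90090; sum: t=2:+1/1451520 = 1/1451520; 3j²(6 2 6; -5 2 3) = Δ·Π!·Σ² = 1/91  (sign -1)
B: Δ: 2! 10! 2! / 15! → 1/90090; sum: t=0:+1/34560 t=1:−1/28800 = -1/172800; 3j²(6 2 6; 0 -1 1) = Δ·Π!·Σ² = 1/1430  (sign +1)
I_A²/I_B² = (1/91)/(1/1430) = 110/7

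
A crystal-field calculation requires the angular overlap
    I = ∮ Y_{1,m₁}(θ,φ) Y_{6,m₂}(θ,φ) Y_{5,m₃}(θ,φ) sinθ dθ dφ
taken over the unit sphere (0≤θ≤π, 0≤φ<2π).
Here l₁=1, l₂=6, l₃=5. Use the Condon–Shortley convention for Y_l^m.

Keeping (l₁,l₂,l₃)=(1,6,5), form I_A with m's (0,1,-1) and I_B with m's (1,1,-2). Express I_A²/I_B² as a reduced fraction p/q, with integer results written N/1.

7/2

Shared (l₁,l₂,l₃)=(1,6,5): N and (l;000)² cancel in I_A²/I_B².
A: Δ = 2!·0!·10!/13! = 1/858; Racah Σ t=1..1: t=1:−1/17280 = -1/17280; ⇒ 3j(1 6 5; 0 1 -1)² = 35/858, sgn -1
B: Δ = 2!·0!·10!/13! = 1/858; Racah Σ t=0..0: t=0:+1/60480 = 1/60480; ⇒ 3j(1 6 5; 1 1 -2)² = 5/429, sgn -1
I_A²/I_B² = (35/858)/(5/429) = 7/2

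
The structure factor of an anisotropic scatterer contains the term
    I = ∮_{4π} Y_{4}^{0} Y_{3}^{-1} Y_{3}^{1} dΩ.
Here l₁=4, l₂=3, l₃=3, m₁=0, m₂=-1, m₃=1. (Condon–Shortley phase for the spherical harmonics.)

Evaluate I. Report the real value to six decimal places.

-0.025645

Rules hold: Σm=0, L=10 even, 1≤3≤7.
N = 9·7·7 = 441
Δ = 4!·4!·2!/11! = 1/34650
Racah Σ t=1..3: t=1:−1/72 t=2:+1/16 t=3:−1/72 = 5/144
⇒ 3j(4 3 3; 0 0 0)² = 2/77, sgn -1
Racah Σ t=0..2: t=0:+1/1152 t=1:−1/36 t=2:+1/32 = 5/1152
⇒ 3j(4 3 3; 0 -1 1)² = 1/1386, sgn +1
4πI² = N·(3j₀)²·(3jₘ)² = 1/121
I = -1·√(0.00826446/4π) = -0.02564498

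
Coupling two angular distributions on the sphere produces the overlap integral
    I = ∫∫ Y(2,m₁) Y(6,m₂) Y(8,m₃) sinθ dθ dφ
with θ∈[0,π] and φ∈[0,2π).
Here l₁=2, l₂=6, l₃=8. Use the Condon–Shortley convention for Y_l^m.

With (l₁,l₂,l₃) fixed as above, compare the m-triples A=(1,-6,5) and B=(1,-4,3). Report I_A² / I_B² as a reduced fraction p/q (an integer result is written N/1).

13/110

Same 2,6,8: normalisation and zero-m 3j drop out of the ratio.
A: Δ: 0! 4! 12! / 17! → 1/30940; sum: t=0:+1/2874009600 = 1/2874009600; 3j²(2 6 8; 1 -6 5) = Δ·Π!·Σ² = 1/2380  (sign -1)
B: Δ: 0! 4! 12! / 17! → 1/30940; sum: t=0:+1/43545600 = 1/43545600; 3j²(2 6 8; 1 -4 3) = Δ·Π!·Σ² = 11/3094  (sign -1)
I_A²/I_B² = (1/2380)/(11/3094) = 13/110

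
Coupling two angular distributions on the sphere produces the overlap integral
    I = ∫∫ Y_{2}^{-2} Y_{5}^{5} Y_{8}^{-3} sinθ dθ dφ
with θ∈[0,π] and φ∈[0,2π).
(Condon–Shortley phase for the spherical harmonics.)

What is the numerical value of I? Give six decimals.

0.000000

triangle: need 3≤l₃≤7, have 8; I=0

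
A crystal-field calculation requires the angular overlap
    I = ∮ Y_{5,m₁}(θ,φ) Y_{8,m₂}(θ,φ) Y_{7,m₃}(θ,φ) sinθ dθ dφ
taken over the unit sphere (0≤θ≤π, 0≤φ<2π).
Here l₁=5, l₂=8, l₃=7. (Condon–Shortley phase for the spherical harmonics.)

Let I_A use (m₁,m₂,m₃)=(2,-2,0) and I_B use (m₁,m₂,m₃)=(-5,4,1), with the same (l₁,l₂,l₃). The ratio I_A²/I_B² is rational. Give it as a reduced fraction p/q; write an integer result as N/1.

Shared (l₁,l₂,l₃)=(5,8,7): N and (l;000)² cancel in I_A²/I_B².
A: Δ = 6!·4!·10!/21! = 1/814773960; Racah Σ t=0..3: t=0:+1/74649600 t=1:−1/6912000 t=2:+1/4976640 t=3:−1/26127360 = 41/1306368000; ⇒ 3j(5 8 7; 2 -2 0)² = 1681/692835, sgn -1
B: Δ = 6!·4!·10!/21! = 1/814773960; Racah Σ t=6..6: t=6:+1/298598400 = 1/298598400; ⇒ 3j(5 8 7; -5 4 1)² = 70/4199, sgn +1
I_A²/I_B² = (1681/692835)/(70/4199) = 1681/11550

1681/11550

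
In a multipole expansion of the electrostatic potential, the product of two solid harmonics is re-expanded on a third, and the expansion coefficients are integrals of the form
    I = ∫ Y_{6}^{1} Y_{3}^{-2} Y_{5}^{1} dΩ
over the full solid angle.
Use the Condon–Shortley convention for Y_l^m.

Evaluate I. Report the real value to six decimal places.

m-sum 0 ✓  L=14 even ✓  3≤5≤9 ✓
Π(2lᵢ+1) = 13×7×11 = 1001
triangle coeff Δ(6,3,5) = 1/675675
Σ_t [1,3]: t=1:−1/8640 t=2:+1/2304 t=3:−1/8640 = 7/34560
(3j)²=7/429 [(6 3 5; 0 0 0)], sign=-1
Σ_t [0,1]: t=0:+1/17280 t=1:−1/6912 = -1/11520
(3j)²=2/143 [(6 3 5; 1 -2 1)], sign=-1
⇒ 4πI² = 98/429
I = (+1)√(98/429/(4π)) = 0.13482780

0.134828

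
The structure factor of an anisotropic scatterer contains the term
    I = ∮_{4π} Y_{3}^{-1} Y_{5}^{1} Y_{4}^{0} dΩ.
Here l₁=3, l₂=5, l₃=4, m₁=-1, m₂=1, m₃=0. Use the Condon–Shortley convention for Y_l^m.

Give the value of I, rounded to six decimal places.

-0.086020

m-sum 0 ✓  L=12 even ✓  2≤4≤8 ✓
Π(2lᵢ+1) = 7×11×9 = 693
triangle coeff Δ(3,5,4) = 1/180180
Σ_t [1,3]: t=1:−1/576 t=2:+1/144 t=3:−1/576 = 1/288
(3j)²=20/1001 [(3 5 4; 0 0 0)], sign=+1
Σ_t [2,4]: t=2:+1/384 t=3:−1/216 t=4:+1/2304 = -11/6912
(3j)²=11/1638 [(3 5 4; -1 1 0)], sign=-1
⇒ 4πI² = 110/1183
I = (-1)√(110/1183/(4π)) = -0.08601992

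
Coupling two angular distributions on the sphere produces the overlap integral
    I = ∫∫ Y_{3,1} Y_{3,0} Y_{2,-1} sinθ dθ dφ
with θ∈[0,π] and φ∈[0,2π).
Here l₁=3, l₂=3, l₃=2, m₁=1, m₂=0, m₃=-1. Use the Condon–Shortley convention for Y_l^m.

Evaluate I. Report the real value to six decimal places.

-0.059471

m-sum 0 ✓  L=8 even ✓  0≤2≤6 ✓
Π(2lᵢ+1) = 7×7×5 = 245
triangle coeff Δ(3,3,2) = 1/3780
Σ_t [1,3]: t=1:−1/24 t=2:+1/4 t=3:−1/24 = 1/6
(3j)²=4/105 [(3 3 2; 0 0 0)], sign=+1
Σ_t [1,2]: t=1:−1/12 t=2:+1/8 = 1/24
(3j)²=1/210 [(3 3 2; 1 0 -1)], sign=-1
⇒ 4πI² = 2/45
I = (-1)√(2/45/(4π)) = -0.05947080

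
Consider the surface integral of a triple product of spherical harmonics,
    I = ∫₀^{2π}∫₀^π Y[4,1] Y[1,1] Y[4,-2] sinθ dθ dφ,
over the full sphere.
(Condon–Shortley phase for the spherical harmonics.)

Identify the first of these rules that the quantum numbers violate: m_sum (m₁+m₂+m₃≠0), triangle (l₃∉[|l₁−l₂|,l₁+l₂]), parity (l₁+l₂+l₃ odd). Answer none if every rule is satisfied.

parity

Σmᵢ = 0  ✓
l₃∈[|l₁−l₂|,l₁+l₂]=[3,5], have l₃=4  ✓
Σlᵢ = 9 ⇒ odd  ✗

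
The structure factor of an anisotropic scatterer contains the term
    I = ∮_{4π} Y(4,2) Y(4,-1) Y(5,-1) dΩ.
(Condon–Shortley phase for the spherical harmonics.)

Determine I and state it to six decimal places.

0.000000

L=13 odd ⇒ parity kills the (l;000) factor ⇒ I = 0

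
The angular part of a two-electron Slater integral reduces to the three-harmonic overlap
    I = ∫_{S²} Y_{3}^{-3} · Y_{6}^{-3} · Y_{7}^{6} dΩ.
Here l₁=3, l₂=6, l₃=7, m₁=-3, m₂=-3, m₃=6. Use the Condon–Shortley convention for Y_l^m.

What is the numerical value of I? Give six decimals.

Checks pass: Σm=0; 16 even; l₃=7∈[3,9].
(2·3+1)(2·6+1)(2·7+1) = 1365
Δ: 2! 4! 10! / 17! → 1/2042040
sum: t=0:+1/207360 t=1:−1/57600 t=2:+1/207360 = -1/129600
3j²(3 6 7; 0 0 0) = Δ·Π!·Σ² = 168/12155  (sign +1)
sum: t=2:+1/17418240 = 1/17418240
3j²(3 6 7; -3 -3 6) = Δ·Π!·Σ² = 15/952  (sign -1)
combine: 4πI² = 1365·168/12155·15/952 = 945/3179
take √, sign -1: I = -0.15380332

-0.153803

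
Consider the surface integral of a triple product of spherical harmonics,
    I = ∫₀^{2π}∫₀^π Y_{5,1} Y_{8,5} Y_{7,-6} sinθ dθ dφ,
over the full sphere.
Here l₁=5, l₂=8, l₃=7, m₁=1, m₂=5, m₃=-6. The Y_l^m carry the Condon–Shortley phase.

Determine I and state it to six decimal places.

Rules hold: Σm=0, L=20 even, 3≤7≤13.
N = 11·17·15 = 2805
Δ = 6!·4!·10!/21! = 1/814773960
Racah Σ t=1..5: t=1:−1/87091200 t=2:+1/4976640 t=3:−1/2073600 t=4:+1/4976640 t=5:−1/87091200 = -1/9676800
⇒ 3j(5 8 7; 0 0 0)² = 360/46189, sgn +1
Racah Σ t=3..4: t=3:−1/783820800 t=4:+1/418037760 = 1/895795200
⇒ 3j(5 8 7; 1 5 -6)² = 143/23256, sgn -1
4πI² = N·(3j₀)²·(3jₘ)² = 825/6137
I = -1·√(0.134431/4π) = -0.10342939

-0.103429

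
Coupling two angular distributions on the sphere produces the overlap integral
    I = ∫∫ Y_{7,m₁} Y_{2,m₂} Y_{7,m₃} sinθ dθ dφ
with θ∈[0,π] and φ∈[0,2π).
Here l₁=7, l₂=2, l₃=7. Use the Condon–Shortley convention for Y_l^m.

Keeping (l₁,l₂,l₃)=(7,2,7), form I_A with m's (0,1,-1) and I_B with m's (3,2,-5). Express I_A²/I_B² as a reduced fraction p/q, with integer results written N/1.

7/198

Same 7,2,7: normalisation and zero-m 3j drop out of the ratio.
A: Δ: 2! 12! 2! / 17! → 1/185640; sum: t=1:−1/1036800 t=2:+1/1209600 = -1/7257600; 3j²(7 2 7; 0 1 -1) = Δ·Π!·Σ² = 1/2210  (sign -1)
B: Δ: 2! 12! 2! / 17! → 1/185640; sum: t=2:+1/29030400 = 1/29030400; 3j²(7 2 7; 3 2 -5) = Δ·Π!·Σ² = 99/7735  (sign +1)
I_A²/I_B² = (1/2210)/(99/7735) = 7/198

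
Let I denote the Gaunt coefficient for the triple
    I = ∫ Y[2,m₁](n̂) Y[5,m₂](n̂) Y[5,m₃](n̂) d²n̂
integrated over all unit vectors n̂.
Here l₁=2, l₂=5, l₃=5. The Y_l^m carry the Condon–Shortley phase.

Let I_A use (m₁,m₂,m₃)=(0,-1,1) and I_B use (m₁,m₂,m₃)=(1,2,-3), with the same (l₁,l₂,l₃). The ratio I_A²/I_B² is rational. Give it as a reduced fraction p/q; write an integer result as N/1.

Shared (l₁,l₂,l₃)=(2,5,5): N and (l;000)² cancel in I_A²/I_B².
A: Δ = 2!·2!·8!/13! = 1/38610; Racah Σ t=0..2: t=0:+1/2304 t=1:−1/720 t=2:+1/5760 = -1/1280; ⇒ 3j(2 5 5; 0 -1 1)² = 27/1430, sgn -1
B: Δ = 2!·2!·8!/13! = 1/38610; Racah Σ t=0..1: t=0:+1/10080 t=1:−1/2880 = -1/4032; ⇒ 3j(2 5 5; 1 2 -3)² = 10/429, sgn -1
I_A²/I_B² = (27/1430)/(10/429) = 81/100

81/100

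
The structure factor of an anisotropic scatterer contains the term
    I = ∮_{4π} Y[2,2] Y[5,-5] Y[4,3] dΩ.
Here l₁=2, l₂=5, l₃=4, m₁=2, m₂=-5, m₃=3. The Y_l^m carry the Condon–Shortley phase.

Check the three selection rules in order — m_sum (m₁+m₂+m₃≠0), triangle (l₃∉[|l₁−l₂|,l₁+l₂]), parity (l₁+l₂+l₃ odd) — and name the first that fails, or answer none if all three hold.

parity

Σmᵢ = 0  ✓
l₃∈[|l₁−l₂|,l₁+l₂]=[3,7], have l₃=4  ✓
Σlᵢ = 11 ⇒ odd  ✗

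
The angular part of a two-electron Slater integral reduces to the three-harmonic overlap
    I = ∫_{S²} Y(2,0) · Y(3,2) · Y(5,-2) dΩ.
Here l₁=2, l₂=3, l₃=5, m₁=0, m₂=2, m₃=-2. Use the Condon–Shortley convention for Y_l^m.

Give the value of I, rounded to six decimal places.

0.190188

Checks pass: Σm=0; 10 even; l₃=5∈[1,5].
(2·2+1)(2·3+1)(2·5+1) = 385
Δ: 0! 4! 6! / 11! → 1/2310
sum: t=0:+1/144 = 1/144
3j²(2 3 5; 0 0 0) = Δ·Π!·Σ² = 10/231  (sign -1)
sum: t=0:+1/480 = 1/480
3j²(2 3 5; 0 2 -2) = Δ·Π!·Σ² = 3/110  (sign -1)
combine: 4πI² = 385·10/231·3/110 = 5/11
take √, sign +1: I = 0.19018827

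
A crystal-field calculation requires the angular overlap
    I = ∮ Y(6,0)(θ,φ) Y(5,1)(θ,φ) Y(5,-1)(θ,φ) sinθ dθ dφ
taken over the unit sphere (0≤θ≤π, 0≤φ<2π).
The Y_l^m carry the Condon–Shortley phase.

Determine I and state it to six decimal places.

m-sum 0 ✓  L=16 even ✓  1≤5≤11 ✓
Π(2lᵢ+1) = 13×11×11 = 1573
triangle coeff Δ(6,5,5) = 1/28588560
Σ_t [1,5]: t=1:−1/345600 t=2:+1/13824 t=3:−1/5184 t=4:+1/13824 t=5:−1/345600 = -7/129600
(3j)²=80/7293 [(6 5 5; 0 0 0)], sign=+1
Σ_t [2,6]: t=2:+1/55296 t=3:−1/7776 t=4:+1/9216 t=5:−1/86400 t=6:+1/12441600 = -7/518400
(3j)²=12/12155 [(6 5 5; 0 1 -1)], sign=-1
⇒ 4πI² = 64/3757
I = (-1)√(64/3757/(4π)) = -0.03681836

-0.036818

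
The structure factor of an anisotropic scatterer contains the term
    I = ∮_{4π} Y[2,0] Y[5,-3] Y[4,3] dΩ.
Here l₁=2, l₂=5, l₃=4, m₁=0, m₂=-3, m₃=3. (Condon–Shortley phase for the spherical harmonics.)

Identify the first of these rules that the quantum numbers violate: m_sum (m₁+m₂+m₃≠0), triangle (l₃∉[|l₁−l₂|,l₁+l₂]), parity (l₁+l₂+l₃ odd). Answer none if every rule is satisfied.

azimuthal sum: 0 − 3 + 3 = 0  ✓
3 ≤ 4 ≤ 7 (triangle on l)  ✓
L = 2 + 5 + 4 = 11 (odd)  ✗

parity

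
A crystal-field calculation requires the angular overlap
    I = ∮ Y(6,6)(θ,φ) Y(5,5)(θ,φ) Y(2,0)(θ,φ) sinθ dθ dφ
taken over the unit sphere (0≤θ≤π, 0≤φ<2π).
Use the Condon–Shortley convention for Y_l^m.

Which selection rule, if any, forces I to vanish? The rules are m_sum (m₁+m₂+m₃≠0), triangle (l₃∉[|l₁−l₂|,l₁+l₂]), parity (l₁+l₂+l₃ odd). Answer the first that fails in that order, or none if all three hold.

Σmᵢ = 11  ✗
l₃∈[|l₁−l₂|,l₁+l₂]=[1,11], have l₃=2
Σlᵢ = 13 ⇒ odd

m_sum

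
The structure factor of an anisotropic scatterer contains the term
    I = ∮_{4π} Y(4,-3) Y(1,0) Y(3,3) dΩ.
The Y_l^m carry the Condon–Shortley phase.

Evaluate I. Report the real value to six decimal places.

Checks pass: Σm=0; 8 even; l₃=3∈[3,5].
(2·4+1)(2·1+1)(2·3+1) = 189
Δ: 2! 6! 0! / 9! → 1/252
sum: t=1:−1/36 = -1/36
3j²(4 1 3; 0 0 0) = Δ·Π!·Σ² = 4/63  (sign +1)
sum: t=1:−1/720 = -1/720
3j²(4 1 3; -3 0 3) = Δ·Π!·Σ² = 1/36  (sign -1)
combine: 4πI² = 189·4/63·1/36 = 1/3
take √, sign -1: I = -0.16286750

-0.162868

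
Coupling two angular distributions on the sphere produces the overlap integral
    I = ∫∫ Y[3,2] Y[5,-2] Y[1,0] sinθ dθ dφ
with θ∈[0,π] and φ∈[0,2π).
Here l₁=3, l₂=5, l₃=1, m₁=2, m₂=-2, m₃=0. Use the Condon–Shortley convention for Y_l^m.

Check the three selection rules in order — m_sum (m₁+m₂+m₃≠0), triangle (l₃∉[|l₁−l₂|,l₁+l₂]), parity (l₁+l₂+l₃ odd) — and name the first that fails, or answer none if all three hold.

triangle

m₁+m₂+m₃ = 2 − 2 + 0 = 0  ✓
triangle: |3−5|=2 ≤ l₃=1 ≤ 3+5=8  ✗
parity: l₁+l₂+l₃ = 9 is odd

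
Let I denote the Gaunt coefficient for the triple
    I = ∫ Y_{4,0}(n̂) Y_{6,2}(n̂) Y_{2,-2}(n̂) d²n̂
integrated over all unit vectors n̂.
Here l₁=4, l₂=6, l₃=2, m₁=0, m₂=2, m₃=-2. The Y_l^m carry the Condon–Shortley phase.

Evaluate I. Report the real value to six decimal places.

Checks pass: Σm=0; 12 even; l₃=2∈[2,10].
(2·4+1)(2·6+1)(2·2+1) = 585
Δ: 8! 0! 4! / 13! → 1/6435
sum: t=4:+1/2304 = 1/2304
3j²(4 6 2; 0 0 0) = Δ·Π!·Σ² = 5/143  (sign +1)
sum: t=4:+1/13824 = 1/13824
3j²(4 6 2; 0 2 -2) = Δ·Π!·Σ² = 14/1287  (sign +1)
combine: 4πI² = 585·5/143·14/1287 = 350/1573
take √, sign +1: I = 0.13306527

0.133065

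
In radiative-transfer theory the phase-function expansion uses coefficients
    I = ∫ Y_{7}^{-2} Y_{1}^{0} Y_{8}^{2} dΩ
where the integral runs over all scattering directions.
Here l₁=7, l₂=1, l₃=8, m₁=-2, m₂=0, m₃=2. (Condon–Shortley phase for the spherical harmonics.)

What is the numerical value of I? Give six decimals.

m-sum 0 ✓  L=16 even ✓  6≤8≤8 ✓
Π(2lᵢ+1) = 15×3×17 = 765
triangle coeff Δ(7,1,8) = 1/2040
Σ_t [0,0]: t=0:+1/25401600 = 1/25401600
(3j)²=8/255 [(7 1 8; 0 0 0)], sign=+1
Σ_t [0,0]: t=0:+1/43545600 = 1/43545600
(3j)²=1/34 [(7 1 8; -2 0 2)], sign=+1
⇒ 4πI² = 12/17
I = (+1)√(12/17/(4π)) = 0.23700703

0.237007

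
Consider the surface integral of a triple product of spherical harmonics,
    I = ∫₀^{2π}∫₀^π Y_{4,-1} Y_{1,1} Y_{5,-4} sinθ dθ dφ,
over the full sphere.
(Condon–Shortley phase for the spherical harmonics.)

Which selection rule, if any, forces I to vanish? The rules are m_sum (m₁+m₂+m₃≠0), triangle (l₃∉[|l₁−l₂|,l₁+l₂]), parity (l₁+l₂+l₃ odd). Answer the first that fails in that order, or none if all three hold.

azimuthal sum: -1 + 1 − 4 = -4  ✗
3 ≤ 5 ≤ 5 (triangle on l)
L = 4 + 1 + 5 = 10 (even)

m_sum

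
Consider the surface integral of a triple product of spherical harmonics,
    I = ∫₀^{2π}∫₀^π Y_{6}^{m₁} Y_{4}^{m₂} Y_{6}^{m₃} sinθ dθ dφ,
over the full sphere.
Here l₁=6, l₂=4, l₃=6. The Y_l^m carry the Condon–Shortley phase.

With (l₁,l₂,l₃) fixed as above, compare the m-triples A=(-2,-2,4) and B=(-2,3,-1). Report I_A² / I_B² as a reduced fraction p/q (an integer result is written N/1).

l's match ⇒ only the (l;m) 3-j factors differ between A and B.
A: triangle coeff Δ(6,4,6) = 1/15315300; Σ_t [0,2]: t=0:+1/3870720 t=1:−1/181440 t=2:+1/138240 = 23/11612160; (3j)²=529/204204 [(6 4 6; -2 -2 4)], sign=+1
B: triangle coeff Δ(6,4,6) = 1/15315300; Σ_t [3,4]: t=3:−1/103680 t=4:+1/82944 = 1/414720; (3j)²=49/43758 [(6 4 6; -2 3 -1)], sign=-1
I_A²/I_B² = (529/204204)/(49/43758) = 1587/686

1587/686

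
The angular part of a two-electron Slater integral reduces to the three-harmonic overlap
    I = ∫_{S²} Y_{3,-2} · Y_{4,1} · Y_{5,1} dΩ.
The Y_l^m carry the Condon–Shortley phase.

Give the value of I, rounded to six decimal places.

m-sum 0 ✓  L=12 even ✓  1≤5≤7 ✓
Π(2lᵢ+1) = 7×9×11 = 693
triangle coeff Δ(3,4,5) = 1/180180
Σ_t [0,2]: t=0:+1/576 t=1:−1/144 t=2:+1/576 = -1/288
(3j)²=20/1001 [(3 4 5; 0 0 0)], sign=+1
Σ_t [1,2]: t=1:−1/1152 t=2:+1/432 = 5/3456
(3j)²=625/36036 [(3 4 5; -2 1 1)], sign=+1
⇒ 4πI² = 3125/13013
I = (+1)√(3125/13013/(4π)) = 0.13823925

0.138239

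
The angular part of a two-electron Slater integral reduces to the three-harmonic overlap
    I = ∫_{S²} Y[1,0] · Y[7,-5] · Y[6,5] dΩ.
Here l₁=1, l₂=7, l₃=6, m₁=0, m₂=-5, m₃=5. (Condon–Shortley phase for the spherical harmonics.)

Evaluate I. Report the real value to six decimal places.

-0.171413

m-sum 0 ✓  L=14 even ✓  6≤6≤8 ✓
Π(2lᵢ+1) = 3×15×13 = 585
triangle coeff Δ(1,7,6) = 1/1365
Σ_t [1,1]: t=1:−1/518400 = -1/518400
(3j)²=7/195 [(1 7 6; 0 0 0)], sign=-1
Σ_t [1,1]: t=1:−1/39916800 = -1/39916800
(3j)²=8/455 [(1 7 6; 0 -5 5)], sign=+1
⇒ 4πI² = 24/65
I = (-1)√(24/65/(4π)) = -0.17141310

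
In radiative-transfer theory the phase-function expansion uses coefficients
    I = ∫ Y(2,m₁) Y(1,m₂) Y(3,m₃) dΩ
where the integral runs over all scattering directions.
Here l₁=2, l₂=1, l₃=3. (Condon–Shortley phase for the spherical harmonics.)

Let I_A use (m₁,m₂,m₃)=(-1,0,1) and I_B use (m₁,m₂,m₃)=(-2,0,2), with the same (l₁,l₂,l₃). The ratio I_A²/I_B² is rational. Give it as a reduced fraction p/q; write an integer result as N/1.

l's match ⇒ only the (l;m) 3-j factors differ between A and B.
A: triangle coeff Δ(2,1,3) = 1/105; Σ_t [0,0]: t=0:+1/6 = 1/6; (3j)²=8/105 [(2 1 3; -1 0 1)], sign=+1
B: triangle coeff Δ(2,1,3) = 1/105; Σ_t [0,0]: t=0:+1/24 = 1/24; (3j)²=1/21 [(2 1 3; -2 0 2)], sign=-1
I_A²/I_B² = (8/105)/(1/21) = 8/5

8/5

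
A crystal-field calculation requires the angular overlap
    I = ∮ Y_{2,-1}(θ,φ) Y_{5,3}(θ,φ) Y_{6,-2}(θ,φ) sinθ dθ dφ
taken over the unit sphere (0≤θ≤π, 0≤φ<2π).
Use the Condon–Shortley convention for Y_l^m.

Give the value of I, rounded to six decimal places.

l₁+l₂+l₃=13 is odd: 3j(l;000)=0 ⇒ I=0

0.000000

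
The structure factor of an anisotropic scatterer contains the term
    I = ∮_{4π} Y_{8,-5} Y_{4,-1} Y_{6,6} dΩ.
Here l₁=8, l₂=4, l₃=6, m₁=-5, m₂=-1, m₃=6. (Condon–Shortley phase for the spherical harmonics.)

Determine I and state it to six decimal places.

0.118339

Checks pass: Σm=0; 18 even; l₃=6∈[4,12].
(2·8+1)(2·4+1)(2·6+1) = 1989
Δ: 6! 10! 2! / 19! → 1/23279256
sum: t=2:+1/1658880 t=3:−1/518400 t=4:+1/1658880 = -1/1382400
3j²(8 4 6; 0 0 0) = Δ·Π!·Σ² = 504/46189  (sign -1)
sum: t=3:−1/261273600 = -1/261273600
3j²(8 4 6; -5 -1 6) = Δ·Π!·Σ² = 55/6783  (sign -1)
combine: 4πI² = 1989·504/46189·55/6783 = 1080/6137
take √, sign +1: I = 0.11833927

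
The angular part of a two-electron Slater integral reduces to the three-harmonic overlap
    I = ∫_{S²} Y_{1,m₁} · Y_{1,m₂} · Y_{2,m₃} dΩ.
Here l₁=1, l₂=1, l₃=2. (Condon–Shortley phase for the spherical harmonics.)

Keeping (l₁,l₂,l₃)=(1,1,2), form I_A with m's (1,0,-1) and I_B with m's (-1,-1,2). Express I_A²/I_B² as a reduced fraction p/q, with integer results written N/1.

Shared (l₁,l₂,l₃)=(1,1,2): N and (l;000)² cancel in I_A²/I_B².
A: Δ = 0!·2!·2!/5! = 1/30; Racah Σ t=0..0: t=0:+1/2 = 1/2; ⇒ 3j(1 1 2; 1 0 -1)² = 1/10, sgn -1
B: Δ = 0!·2!·2!/5! = 1/30; Racah Σ t=0..0: t=0:+1/4 = 1/4; ⇒ 3j(1 1 2; -1 -1 2)² = 1/5, sgn +1
I_A²/I_B² = (1/10)/(1/5) = 1/2

1/2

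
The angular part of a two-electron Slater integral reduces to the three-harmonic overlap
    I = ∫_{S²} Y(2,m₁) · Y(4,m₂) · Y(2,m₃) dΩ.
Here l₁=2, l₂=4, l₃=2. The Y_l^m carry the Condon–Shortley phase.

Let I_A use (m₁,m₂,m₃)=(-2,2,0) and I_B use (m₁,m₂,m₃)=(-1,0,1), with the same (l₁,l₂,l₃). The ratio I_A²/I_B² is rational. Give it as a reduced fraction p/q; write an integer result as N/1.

15/16

Same 2,4,2: normalisation and zero-m 3j drop out of the ratio.
A: Δ: 4! 0! 4! / 9! → 1/630; sum: t=4:+1/96 = 1/96; 3j²(2 4 2; -2 2 0) = Δ·Π!·Σ² = 1/42  (sign +1)
B: Δ: 4! 0! 4! / 9! → 1/630; sum: t=3:−1/36 = -1/36; 3j²(2 4 2; -1 0 1) = Δ·Π!·Σ² = 8/315  (sign +1)
I_A²/I_B² = (1/42)/(8/315) = 15/16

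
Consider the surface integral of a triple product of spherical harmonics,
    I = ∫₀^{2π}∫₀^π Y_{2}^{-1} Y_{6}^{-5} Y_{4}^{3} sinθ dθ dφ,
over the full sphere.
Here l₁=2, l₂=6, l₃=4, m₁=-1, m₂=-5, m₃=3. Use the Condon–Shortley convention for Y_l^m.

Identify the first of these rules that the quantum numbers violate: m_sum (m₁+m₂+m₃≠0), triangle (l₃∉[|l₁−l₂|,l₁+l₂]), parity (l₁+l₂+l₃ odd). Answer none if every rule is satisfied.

azimuthal sum: -1 − 5 + 3 = -3  ✗
4 ≤ 4 ≤ 8 (triangle on l)
L = 2 + 6 + 4 = 12 (even)

m_sum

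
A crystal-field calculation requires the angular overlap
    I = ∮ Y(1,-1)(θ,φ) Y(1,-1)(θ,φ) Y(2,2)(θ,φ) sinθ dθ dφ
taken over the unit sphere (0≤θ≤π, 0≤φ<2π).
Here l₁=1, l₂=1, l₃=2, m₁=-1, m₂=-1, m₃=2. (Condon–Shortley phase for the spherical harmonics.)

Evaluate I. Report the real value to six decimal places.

0.309019

Rules hold: Σm=0, L=4 even, 0≤2≤2.
N = 3·3·5 = 45
Δ = 0!·2!·2!/5! = 1/30
Racah Σ t=0..0: t=0:+1/1 = 1/1
⇒ 3j(1 1 2; 0 0 0)² = 2/15, sgn +1
Racah Σ t=0..0: t=0:+1/4 = 1/4
⇒ 3j(1 1 2; -1 -1 2)² = 1/5, sgn +1
4πI² = N·(3j₀)²·(3jₘ)² = 6/5
I = +1·√(1.2/4π) = 0.30901936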